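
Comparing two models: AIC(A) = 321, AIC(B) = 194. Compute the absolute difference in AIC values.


Compute |321 - 194| = 127.
Model B has the smaller AIC.

127


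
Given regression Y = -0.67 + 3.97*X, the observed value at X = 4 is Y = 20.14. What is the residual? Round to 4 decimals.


Predicted = -0.67 + 3.97 * 4 = 15.2100.
Residual = 20.14 - 15.2100 = 4.9300.

4.9300


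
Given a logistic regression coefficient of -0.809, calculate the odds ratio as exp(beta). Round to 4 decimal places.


The odds ratio is computed as:
OR = e^(-0.809) = 0.4453.

0.4453


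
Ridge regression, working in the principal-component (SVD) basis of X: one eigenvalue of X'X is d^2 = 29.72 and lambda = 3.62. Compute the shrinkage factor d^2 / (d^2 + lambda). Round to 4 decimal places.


d^2 + lambda = 29.72 + 3.62 = 33.3400.
Shrinkage factor = 29.72/33.3400 = 0.8914.

0.8914


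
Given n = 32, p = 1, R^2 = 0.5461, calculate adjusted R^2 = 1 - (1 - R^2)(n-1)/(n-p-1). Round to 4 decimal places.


Plug in: Adj R^2 = 1 - (1 - 0.5461) * 31/30.
= 1 - 0.4539 * 31/30
= 1 - 14.0709 / 30
= 1 - 0.4690 = 0.5310.

0.5310


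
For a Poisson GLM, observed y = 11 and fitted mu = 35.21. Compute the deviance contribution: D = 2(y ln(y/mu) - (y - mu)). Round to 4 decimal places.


Compute y*ln(y/mu) = 11*ln(11/35.21) = 11*-1.163435 = -12.797785.
y - mu = -24.21.
D = 2*(-12.797785 - (-24.21)) = 22.824430, which rounds to 22.8244.

22.8244


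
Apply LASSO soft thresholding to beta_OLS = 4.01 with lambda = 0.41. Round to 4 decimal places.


Absolute value: |4.01| = 4.01.
Compare to lambda = 0.41.
Since |beta| > lambda, coefficient = sign(beta)*(|beta| - lambda) = 3.6000.

3.6000


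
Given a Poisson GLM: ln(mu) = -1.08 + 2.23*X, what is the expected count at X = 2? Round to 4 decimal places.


eta = -1.08 + 2.23 * 2 = 3.3800.
mu = exp(3.3800) = 29.3708.

29.3708


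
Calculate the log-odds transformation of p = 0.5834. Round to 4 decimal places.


The odds are p/(1-p) = 0.5834 / 0.4166 = 1.4004.
logit(p) = ln(1.4004) = 0.3367.

0.3367


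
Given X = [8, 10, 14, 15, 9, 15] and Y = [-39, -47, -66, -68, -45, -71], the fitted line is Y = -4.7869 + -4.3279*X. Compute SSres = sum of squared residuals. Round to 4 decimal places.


Predicted values from Y = -4.7869 + -4.3279*X.
Residuals: [0.4101, 1.0659, -0.6225, 1.7054, -1.2620, -1.2946].
SSres = 7.8689.

7.8689


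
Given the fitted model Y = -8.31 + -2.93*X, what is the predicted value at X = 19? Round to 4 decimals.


Substitute X = 19 into the equation:
Y = -8.31 + -2.93 * 19 = -8.31 + -55.6700 = -63.9800.

-63.9800


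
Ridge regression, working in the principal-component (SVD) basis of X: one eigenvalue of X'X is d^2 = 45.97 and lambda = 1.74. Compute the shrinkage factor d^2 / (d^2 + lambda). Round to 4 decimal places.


d^2 + lambda = 45.97 + 1.74 = 47.7100.
Shrinkage factor = 45.97/47.7100 = 0.9635.

0.9635


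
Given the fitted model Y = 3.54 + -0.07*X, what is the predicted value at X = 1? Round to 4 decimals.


Substitute X = 1 into the equation:
Y = 3.54 + -0.07 * 1 = 3.54 + -0.0700 = 3.4700.

3.4700


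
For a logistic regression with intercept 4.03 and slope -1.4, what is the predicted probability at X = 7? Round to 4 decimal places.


z = 4.03 + -1.4 * 7 = -5.7700.
Sigmoid: P = 1 / (1 + exp(5.7700)) = 0.0031.

0.0031


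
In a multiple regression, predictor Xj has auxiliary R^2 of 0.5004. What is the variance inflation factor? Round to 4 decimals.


Denominator: 1 - 0.5004 = 0.4996.
VIF = 1 / 0.4996 = 2.0016.

2.0016


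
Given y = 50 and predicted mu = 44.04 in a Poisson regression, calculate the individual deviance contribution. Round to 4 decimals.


Compute y*ln(y/mu) = 50*ln(50/44.04) = 50*0.126925 = 6.346250.
y - mu = 5.96.
D = 2*(6.346250 - (5.96)) = 0.772500, which rounds to 0.7725.

0.7725


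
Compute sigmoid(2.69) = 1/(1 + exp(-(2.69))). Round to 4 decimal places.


First, exp(-2.6900) = 0.0679.
Then sigma(z) = 1/(1 + 0.0679) = 0.9364.

0.9364


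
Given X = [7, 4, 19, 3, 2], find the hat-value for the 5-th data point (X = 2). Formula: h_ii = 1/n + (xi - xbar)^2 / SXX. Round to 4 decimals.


n = 5, xbar = 7.0000.
SXX = sum((xi - xbar)^2) = 194.0000.
h = 1/5 + (2 - 7.0000)^2 / 194.0000 = 0.3289.

0.3289


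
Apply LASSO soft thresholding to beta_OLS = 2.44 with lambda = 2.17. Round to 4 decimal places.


Check: |2.44| = 2.44 vs lambda = 2.17.
Since |beta| > lambda, coefficient = sign(beta)*(|beta| - lambda) = 0.2700.
Soft-thresholded coefficient = 0.2700.

0.2700


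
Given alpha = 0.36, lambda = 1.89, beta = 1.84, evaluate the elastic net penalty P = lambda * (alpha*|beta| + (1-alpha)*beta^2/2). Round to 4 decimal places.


Compute:
L1 = 0.36 * 1.84 = 0.6624.
L2 = 0.64 * 1.84^2 / 2 = 1.0834.
Penalty = 1.89 * (0.6624 + 1.0834) = 3.2995.

3.2995


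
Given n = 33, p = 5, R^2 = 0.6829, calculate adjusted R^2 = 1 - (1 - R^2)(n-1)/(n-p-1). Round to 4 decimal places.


Adjusted R^2 = 1 - (1 - R^2) * (n-1)/(n-p-1).
(1 - R^2) = 0.3171.
(n-1)/(n-p-1) = 32/27.
(1 - R^2) * (n-1) = 0.3171 * 32 = 10.1472.
Divide by (n-p-1): 10.1472 / 27 = 0.3758.
Adj R^2 = 1 - 0.3758 = 0.6242.

0.6242


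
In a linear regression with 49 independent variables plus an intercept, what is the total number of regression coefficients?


Total coefficients = number of predictors + 1 (for the intercept).
= 49 + 1 = 50.

50


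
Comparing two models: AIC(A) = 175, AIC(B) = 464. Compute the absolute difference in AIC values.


|AIC_A - AIC_B| = |175 - 464| = 289.
Model A is preferred (lower AIC).

289


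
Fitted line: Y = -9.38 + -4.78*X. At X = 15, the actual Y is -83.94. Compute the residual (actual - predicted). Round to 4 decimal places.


Predicted = -9.38 + -4.78 * 15 = -81.0800.
Residual = -83.94 - -81.0800 = -2.8600.

-2.8600


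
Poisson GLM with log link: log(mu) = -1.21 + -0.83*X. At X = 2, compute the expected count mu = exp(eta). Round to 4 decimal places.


Linear predictor: eta = -1.21 + (-0.83)(2) = -2.8700.
Expected count: mu = exp(-2.8700) = 0.0567.

0.0567


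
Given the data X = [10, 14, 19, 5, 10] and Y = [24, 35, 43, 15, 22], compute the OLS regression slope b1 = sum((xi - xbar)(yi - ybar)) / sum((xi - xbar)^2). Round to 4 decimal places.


The sample means are xbar = 11.6000 and ybar = 27.8000.
Compute S_xx = 109.2000 and S_xy = 229.6000.
Slope b1 = S_xy / S_xx = 229.6000 / 109.2000 = 2.1026.

2.1026


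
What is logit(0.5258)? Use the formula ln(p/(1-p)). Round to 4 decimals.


Compute the odds: 0.5258/0.4742 = 1.1088.
Take the natural log: ln(1.1088) = 0.1033.

0.1033


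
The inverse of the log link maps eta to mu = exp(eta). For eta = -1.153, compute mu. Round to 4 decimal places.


The inverse log link gives:
mu = exp(-1.153) = 0.3157.

0.3157


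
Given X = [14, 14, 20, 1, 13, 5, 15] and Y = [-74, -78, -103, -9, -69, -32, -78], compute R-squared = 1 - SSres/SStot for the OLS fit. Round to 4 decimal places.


Fit the OLS line: b0 = -5.7659, b1 = -4.9102.
SSres = 21.4023.
SStot = 6083.4286.
R^2 = 1 - 21.4023/6083.4286 = 0.9965.

0.9965


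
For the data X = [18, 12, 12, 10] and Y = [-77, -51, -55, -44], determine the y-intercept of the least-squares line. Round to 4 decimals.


Compute b1 = -4.0833 from the OLS formula.
With xbar = 13.0000 and ybar = -56.7500, the intercept is:
b0 = -56.7500 - -4.0833 * 13.0000 = -3.6667.

-3.6667


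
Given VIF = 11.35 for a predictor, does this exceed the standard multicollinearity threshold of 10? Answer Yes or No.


Check: VIF = 11.35 vs threshold = 10.
Since 11.35 >= 10, the answer is Yes.

Yes


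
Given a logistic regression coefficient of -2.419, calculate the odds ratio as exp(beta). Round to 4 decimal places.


exp(-2.419) = 0.0890.
So the odds ratio is 0.0890.

0.0890


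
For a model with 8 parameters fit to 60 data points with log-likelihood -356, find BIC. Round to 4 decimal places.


k * ln(n) = 8 * ln(60) = 8 * 4.094345 = 32.754760.
-2 * loglik = -2 * (-356) = 712.
BIC = 32.754760 + 712 = 744.754760, which rounds to 744.7548.

744.7548


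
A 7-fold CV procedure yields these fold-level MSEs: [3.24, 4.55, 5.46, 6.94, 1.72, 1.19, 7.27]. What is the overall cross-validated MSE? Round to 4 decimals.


Total MSE across folds = 30.3700.
CV-MSE = 30.3700/7 = 4.3386.

4.3386


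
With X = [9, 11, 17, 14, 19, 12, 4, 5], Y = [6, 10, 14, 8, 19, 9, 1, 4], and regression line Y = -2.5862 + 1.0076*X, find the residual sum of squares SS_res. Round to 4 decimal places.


For each point, residual = actual - predicted.
Residuals: [-0.4822, 1.5026, -0.5430, -3.5202, 2.4418, -0.5050, -0.4442, 1.5482].
Sum of squared residuals = 23.9886.

23.9886


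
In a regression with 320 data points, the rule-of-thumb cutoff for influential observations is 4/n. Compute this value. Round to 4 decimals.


Cook's distance cutoff = 4/n = 4/320.
= 0.0125.

0.0125


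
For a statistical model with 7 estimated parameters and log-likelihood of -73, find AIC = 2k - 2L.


AIC = 2k - 2*loglik = 2(7) - 2(-73).
= 14 + 146 = 160.

160


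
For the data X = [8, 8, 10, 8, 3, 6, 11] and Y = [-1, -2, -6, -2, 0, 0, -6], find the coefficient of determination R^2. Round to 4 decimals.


Fit the OLS line: b0 = 4.0621, b1 = -0.8414.
SSres = 10.3862.
SStot = 39.7143.
R^2 = 1 - 10.3862/39.7143 = 0.7385.

0.7385


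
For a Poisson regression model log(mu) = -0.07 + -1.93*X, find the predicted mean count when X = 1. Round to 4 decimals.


eta = -0.07 + -1.93 * 1 = -2.0000.
mu = exp(-2.0000) = 0.1353.

0.1353


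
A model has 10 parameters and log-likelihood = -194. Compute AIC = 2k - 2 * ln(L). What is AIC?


Compute:
2k = 2*10 = 20.
-2*loglik = -2*(-194) = 388.
AIC = 20 + 388 = 408.

408


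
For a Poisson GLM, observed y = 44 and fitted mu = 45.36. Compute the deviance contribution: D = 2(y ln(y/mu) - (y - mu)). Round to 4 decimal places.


Compute y*ln(y/mu) = 44*ln(44/45.36) = 44*-0.030441 = -1.339404.
y - mu = -1.36.
D = 2*(-1.339404 - (-1.36)) = 0.041192, which rounds to 0.0412.

0.0412


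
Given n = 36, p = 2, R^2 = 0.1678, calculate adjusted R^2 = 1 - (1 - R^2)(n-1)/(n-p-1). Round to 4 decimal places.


Using the formula:
(1 - 0.1678) = 0.8322.
Multiply by 35/33: 0.8322 * 35 = 29.1270, then 29.1270 / 33 = 0.8826.
Adj R^2 = 1 - 0.8826 = 0.1174.

0.1174


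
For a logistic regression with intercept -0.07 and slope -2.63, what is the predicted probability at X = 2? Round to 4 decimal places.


z = -0.07 + -2.63 * 2 = -5.3300.
Sigmoid: P = 1 / (1 + exp(5.3300)) = 0.0048.

0.0048


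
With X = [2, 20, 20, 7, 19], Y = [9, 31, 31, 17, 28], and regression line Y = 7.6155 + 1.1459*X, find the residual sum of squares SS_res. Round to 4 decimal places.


Predicted values from Y = 7.6155 + 1.1459*X.
Residuals: [-0.9073, 0.4665, 0.4665, 1.3632, -1.3876].
SSres = 5.0422.

5.0422


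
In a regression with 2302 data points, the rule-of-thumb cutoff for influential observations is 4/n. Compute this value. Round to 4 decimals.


Cook's distance cutoff = 4/n = 4/2302.
= 0.0017.

0.0017


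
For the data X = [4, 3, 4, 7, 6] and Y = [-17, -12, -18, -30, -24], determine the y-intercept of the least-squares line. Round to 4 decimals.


The slope is b1 = -4.1852.
Sample means are xbar = 4.8000 and ybar = -20.2000.
Intercept: b0 = -20.2000 - (-4.1852)(4.8000) = -0.1111.

-0.1111


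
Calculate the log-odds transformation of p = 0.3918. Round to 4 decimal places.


The odds are p/(1-p) = 0.3918 / 0.6082 = 0.6442.
logit(p) = ln(0.6442) = -0.4398.

-0.4398


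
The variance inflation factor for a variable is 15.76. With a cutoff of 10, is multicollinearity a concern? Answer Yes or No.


The threshold is 10.
VIF = 15.76 is >= 10.
Multicollinearity indication: Yes.

Yes


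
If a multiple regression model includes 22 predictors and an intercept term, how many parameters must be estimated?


Including the intercept, the model has 22 predictor coefficients + 1 intercept.
Total = 23.

23


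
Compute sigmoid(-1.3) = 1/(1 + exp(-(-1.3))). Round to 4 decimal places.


Compute exp(1.3000) = 3.6693.
Sigmoid = 1 / (1 + 3.6693) = 1 / 4.6693 = 0.2142.

0.2142


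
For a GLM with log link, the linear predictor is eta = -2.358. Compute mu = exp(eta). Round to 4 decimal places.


The inverse log link gives:
mu = exp(-2.358) = 0.0946.

0.0946


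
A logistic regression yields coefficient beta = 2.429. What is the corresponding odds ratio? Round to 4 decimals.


The odds ratio is computed as:
OR = e^(2.429) = 11.3475.

11.3475


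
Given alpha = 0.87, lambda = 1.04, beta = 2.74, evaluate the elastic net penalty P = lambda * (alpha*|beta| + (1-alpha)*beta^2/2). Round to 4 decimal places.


alpha * |beta| = 0.87 * 2.74 = 2.3838.
(1-alpha) * beta^2/2 = 0.13 * 7.5076/2 = 0.4880.
Total = 1.04 * (2.3838 + 0.4880) = 2.9867.

2.9867


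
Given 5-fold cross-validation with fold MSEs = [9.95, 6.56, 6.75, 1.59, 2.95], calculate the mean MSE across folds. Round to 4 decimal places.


Sum of fold MSEs = 27.8000.
Average = 27.8000 / 5 = 5.5600.

5.5600


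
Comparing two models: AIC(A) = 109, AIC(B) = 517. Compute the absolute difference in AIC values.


|AIC_A - AIC_B| = |109 - 517| = 408.
Model A is preferred (lower AIC).

408


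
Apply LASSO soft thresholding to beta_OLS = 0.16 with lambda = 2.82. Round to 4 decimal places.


Absolute value: |0.16| = 0.16.
Compare to lambda = 2.82.
Since |beta| <= lambda, the coefficient is set to 0.

0.0000


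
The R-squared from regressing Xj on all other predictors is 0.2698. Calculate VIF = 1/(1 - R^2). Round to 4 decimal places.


VIF = 1 / (1 - 0.2698).
= 1 / 0.7302 = 1.3695.

1.3695


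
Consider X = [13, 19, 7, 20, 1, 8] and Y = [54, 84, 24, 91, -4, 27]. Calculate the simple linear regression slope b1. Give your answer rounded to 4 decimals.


First compute the means: xbar = 11.3333, ybar = 46.0000.
Then S_xx = sum((xi - xbar)^2) = 273.3333.
S_xy = sum((xi - xbar)(yi - ybar)) = 1370.0000.
b1 = S_xy / S_xx = 1370.0000 / 273.3333 = 5.0122.

5.0122


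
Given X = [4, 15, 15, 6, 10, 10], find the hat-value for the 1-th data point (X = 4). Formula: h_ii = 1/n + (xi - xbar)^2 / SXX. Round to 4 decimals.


Compute xbar = 10.0000 with n = 6 observations.
SXX = 102.0000.
Leverage = 1/6 + (4 - 10.0000)^2/102.0000 = 0.5196.

0.5196


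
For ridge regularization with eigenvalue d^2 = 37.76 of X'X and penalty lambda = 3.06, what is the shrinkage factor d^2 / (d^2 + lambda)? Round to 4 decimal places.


d^2 + lambda = 37.76 + 3.06 = 40.8200.
Shrinkage factor = 37.76/40.8200 = 0.9250.

0.9250


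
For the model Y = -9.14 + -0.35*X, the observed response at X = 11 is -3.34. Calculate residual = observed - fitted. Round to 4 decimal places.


Predicted = -9.14 + -0.35 * 11 = -12.9900.
Residual = -3.34 - -12.9900 = 9.6500.

9.6500


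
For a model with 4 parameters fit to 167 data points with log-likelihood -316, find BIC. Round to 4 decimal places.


Compute k*ln(n) = 4*ln(167) = 4*5.117994 = 20.471976.
Then -2*loglik = 632.
BIC = 20.471976 + 632 = 652.471976, which rounds to 652.4720.

652.4720


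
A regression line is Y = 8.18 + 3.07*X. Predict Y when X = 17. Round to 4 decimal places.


Substitute X = 17 into the equation:
Y = 8.18 + 3.07 * 17 = 8.18 + 52.1900 = 60.3700.

60.3700


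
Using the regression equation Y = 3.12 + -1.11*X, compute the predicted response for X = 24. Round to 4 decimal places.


Plug X = 24 into Y = 3.12 + -1.11*X:
Y = 3.12 + -26.6400 = -23.5200.

-23.5200


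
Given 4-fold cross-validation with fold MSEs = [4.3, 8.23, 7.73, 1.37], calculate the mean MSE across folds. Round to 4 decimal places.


Sum of fold MSEs = 21.6300.
Average = 21.6300 / 4 = 5.4075.

5.4075


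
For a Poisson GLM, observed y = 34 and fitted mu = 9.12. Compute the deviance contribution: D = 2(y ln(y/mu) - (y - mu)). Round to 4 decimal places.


y/mu = 34/9.12 = 3.728070 (approx.), and ln(34/9.12) = 1.315891.
y * ln(y/mu) = 34 * 1.315891 = 44.740294.
y - mu = 24.88.
D = 2 * (44.740294 - 24.88) = 39.720588, which rounds to 39.7206.

39.7206


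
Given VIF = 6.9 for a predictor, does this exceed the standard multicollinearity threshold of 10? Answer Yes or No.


The threshold is 10.
VIF = 6.9 is < 10.
Multicollinearity indication: No.

No


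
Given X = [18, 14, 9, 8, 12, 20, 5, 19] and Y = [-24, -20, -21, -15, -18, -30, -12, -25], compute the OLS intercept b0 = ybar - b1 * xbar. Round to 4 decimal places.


Compute b1 = -0.9516 from the OLS formula.
With xbar = 13.1250 and ybar = -20.6250, the intercept is:
b0 = -20.6250 - -0.9516 * 13.1250 = -8.1354.

-8.1354


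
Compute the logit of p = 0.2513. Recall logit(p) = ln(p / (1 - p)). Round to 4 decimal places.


1 - p = 0.7487.
p/(1-p) = 0.3356.
logit = ln(0.3356) = -1.0917.

-1.0917


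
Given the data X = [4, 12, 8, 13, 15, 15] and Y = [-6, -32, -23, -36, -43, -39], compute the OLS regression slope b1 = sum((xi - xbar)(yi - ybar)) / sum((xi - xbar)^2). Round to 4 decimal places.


Calculate xbar = 11.1667, ybar = -29.8333.
S_xx = 94.8333, S_xy = -291.1667.
Using b1 = S_xy / S_xx = -291.1667 / 94.8333, we get b1 = -3.0703.

-3.0703


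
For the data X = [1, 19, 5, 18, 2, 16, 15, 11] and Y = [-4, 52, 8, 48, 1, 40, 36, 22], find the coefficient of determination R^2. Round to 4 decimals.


Fit the OLS line: b0 = -7.0081, b1 = 2.9778.
SSres = 29.3165.
SStot = 3317.8750.
R^2 = 1 - 29.3165/3317.8750 = 0.9912.

0.9912


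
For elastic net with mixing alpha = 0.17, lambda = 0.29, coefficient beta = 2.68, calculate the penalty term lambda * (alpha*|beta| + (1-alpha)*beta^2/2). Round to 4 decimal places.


L1 component = 0.17 * |2.68| = 0.4556.
L2 component = 0.83 * 2.68^2 / 2 = 2.9807.
Penalty = 0.29 * (0.4556 + 2.9807) = 0.29 * 3.4363 = 0.9965.

0.9965


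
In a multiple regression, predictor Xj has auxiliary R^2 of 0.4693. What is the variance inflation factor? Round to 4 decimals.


Using VIF = 1/(1 - R^2_j):
1 - 0.4693 = 0.5307.
VIF = 1.8843.

1.8843


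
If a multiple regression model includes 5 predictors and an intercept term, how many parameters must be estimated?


Each predictor gets one coefficient, plus one intercept.
Total parameters = 5 + 1 = 6.

6


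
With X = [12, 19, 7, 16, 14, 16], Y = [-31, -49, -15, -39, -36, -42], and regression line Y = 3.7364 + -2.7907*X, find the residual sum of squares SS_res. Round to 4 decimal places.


Predicted values from Y = 3.7364 + -2.7907*X.
Residuals: [-1.2480, 0.2869, 0.7985, 1.9148, -0.6666, -1.0852].
SSres = 7.5659.

7.5659


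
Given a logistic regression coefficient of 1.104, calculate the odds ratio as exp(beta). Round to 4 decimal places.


The odds ratio is computed as:
OR = e^(1.104) = 3.0162.

3.0162


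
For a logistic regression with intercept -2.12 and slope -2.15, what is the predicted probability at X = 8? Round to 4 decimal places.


z = -2.12 + -2.15 * 8 = -19.3200.
Sigmoid: P = 1 / (1 + exp(19.3200)) = 0.0000.

0.0000


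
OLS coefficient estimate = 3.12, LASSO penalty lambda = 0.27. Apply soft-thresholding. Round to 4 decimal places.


Check: |3.12| = 3.12 vs lambda = 0.27.
Since |beta| > lambda, coefficient = sign(beta)*(|beta| - lambda) = 2.8500.
Soft-thresholded coefficient = 2.8500.

2.8500


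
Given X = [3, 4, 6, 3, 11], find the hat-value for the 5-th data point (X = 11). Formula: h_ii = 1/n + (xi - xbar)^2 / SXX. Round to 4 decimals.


Compute xbar = 5.4000 with n = 5 observations.
SXX = 45.2000.
Leverage = 1/5 + (11 - 5.4000)^2/45.2000 = 0.8938.

0.8938


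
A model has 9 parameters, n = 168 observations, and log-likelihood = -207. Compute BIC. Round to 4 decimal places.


k * ln(n) = 9 * ln(168) = 9 * 5.123964 = 46.115676.
-2 * loglik = -2 * (-207) = 414.
BIC = 46.115676 + 414 = 460.115676, which rounds to 460.1157.

460.1157


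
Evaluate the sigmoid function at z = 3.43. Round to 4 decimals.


Compute exp(-3.4300) = 0.0324.
Sigmoid = 1 / (1 + 0.0324) = 1 / 1.0324 = 0.9686.

0.9686


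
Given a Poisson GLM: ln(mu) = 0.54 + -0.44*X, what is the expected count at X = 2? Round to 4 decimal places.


Linear predictor: eta = 0.54 + (-0.44)(2) = -0.3400.
Expected count: mu = exp(-0.3400) = 0.7118.

0.7118


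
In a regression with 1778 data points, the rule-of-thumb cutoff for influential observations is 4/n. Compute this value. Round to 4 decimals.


The threshold is 4/n.
4/1778 = 0.0022.

0.0022


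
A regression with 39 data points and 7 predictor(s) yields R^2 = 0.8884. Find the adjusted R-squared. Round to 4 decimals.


Plug in: Adj R^2 = 1 - (1 - 0.8884) * 38/31.
= 1 - 0.1116 * 38/31
= 1 - 4.2408 / 31
= 1 - 0.1368 = 0.8632.

0.8632


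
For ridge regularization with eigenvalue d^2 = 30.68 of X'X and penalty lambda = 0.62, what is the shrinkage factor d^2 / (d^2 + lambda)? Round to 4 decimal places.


Compute the denominator: 30.68 + 0.62 = 31.3000.
Shrinkage factor = 30.68 / 31.3000 = 0.9802.

0.9802


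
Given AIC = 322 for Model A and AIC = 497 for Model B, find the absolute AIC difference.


Compute |322 - 497| = 175.
Model A has the smaller AIC.

175


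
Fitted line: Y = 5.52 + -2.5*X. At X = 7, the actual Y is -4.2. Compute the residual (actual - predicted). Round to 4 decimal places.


Predicted = 5.52 + -2.5 * 7 = -11.9800.
Residual = -4.2 - -11.9800 = 7.7800.

7.7800


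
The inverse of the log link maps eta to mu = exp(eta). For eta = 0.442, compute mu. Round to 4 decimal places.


The inverse log link gives:
mu = exp(0.442) = 1.5558.

1.5558


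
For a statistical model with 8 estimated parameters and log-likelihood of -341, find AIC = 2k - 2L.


Compute:
2k = 2*8 = 16.
-2*loglik = -2*(-341) = 682.
AIC = 16 + 682 = 698.

698


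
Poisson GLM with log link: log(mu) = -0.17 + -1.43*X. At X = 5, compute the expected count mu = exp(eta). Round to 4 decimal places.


Linear predictor: eta = -0.17 + (-1.43)(5) = -7.3200.
Expected count: mu = exp(-7.3200) = 0.0007.

0.0007


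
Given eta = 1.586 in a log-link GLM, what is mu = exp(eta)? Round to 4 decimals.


The inverse log link gives:
mu = exp(1.586) = 4.8842.

4.8842


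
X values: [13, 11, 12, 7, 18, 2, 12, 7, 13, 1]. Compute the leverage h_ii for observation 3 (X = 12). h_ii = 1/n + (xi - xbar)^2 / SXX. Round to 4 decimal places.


Compute xbar = 9.6000 with n = 10 observations.
SXX = 252.4000.
Leverage = 1/10 + (12 - 9.6000)^2/252.4000 = 0.1228.

0.1228


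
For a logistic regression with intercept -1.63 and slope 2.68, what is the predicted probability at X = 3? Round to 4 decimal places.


Compute z = -1.63 + (2.68)(3) = 6.4100.
exp(-z) = 0.0016.
P = 1/(1 + 0.0016) = 0.9984.

0.9984


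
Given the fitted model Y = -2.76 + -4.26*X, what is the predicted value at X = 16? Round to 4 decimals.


Substitute X = 16 into the equation:
Y = -2.76 + -4.26 * 16 = -2.76 + -68.1600 = -70.9200.

-70.9200


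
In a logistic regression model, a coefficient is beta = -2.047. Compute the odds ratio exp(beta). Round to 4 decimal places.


The odds ratio is computed as:
OR = e^(-2.047) = 0.1291.

0.1291


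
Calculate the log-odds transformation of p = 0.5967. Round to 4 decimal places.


1 - p = 0.4033.
p/(1-p) = 1.4795.
logit = ln(1.4795) = 0.3917.

0.3917


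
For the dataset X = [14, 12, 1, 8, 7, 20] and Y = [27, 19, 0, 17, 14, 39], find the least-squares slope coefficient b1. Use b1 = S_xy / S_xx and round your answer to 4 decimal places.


First compute the means: xbar = 10.3333, ybar = 19.3333.
Then S_xx = sum((xi - xbar)^2) = 213.3333.
S_xy = sum((xi - xbar)(yi - ybar)) = 421.3333.
b1 = S_xy / S_xx = 421.3333 / 213.3333 = 1.9750.

1.9750


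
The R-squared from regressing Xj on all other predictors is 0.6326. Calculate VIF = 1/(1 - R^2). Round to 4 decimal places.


Denominator: 1 - 0.6326 = 0.3674.
VIF = 1 / 0.3674 = 2.7218.

2.7218


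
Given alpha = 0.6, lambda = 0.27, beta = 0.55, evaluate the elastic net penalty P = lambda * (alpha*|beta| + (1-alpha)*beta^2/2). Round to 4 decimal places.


alpha * |beta| = 0.6 * 0.55 = 0.3300.
(1-alpha) * beta^2/2 = 0.4 * 0.3025/2 = 0.0605.
Total = 0.27 * (0.3300 + 0.0605) = 0.1054.

0.1054


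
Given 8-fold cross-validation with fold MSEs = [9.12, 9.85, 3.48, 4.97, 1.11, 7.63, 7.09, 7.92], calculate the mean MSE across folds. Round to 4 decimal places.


Sum of fold MSEs = 51.1700.
Average = 51.1700 / 8 = 6.3963.

6.3963


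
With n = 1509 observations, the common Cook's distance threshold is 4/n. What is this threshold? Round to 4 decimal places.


Cook's distance cutoff = 4/n = 4/1509.
= 0.0027.

0.0027


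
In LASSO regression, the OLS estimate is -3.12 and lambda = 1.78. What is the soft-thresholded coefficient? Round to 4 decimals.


Check: |-3.12| = 3.12 vs lambda = 1.78.
Since |beta| > lambda, coefficient = sign(beta)*(|beta| - lambda) = -1.3400.
Soft-thresholded coefficient = -1.3400.

-1.3400


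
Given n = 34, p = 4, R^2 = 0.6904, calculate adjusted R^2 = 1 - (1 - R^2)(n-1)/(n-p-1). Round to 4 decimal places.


Using the formula:
(1 - 0.6904) = 0.3096.
Multiply by 33/29: 0.3096 * 33 = 10.2168, then 10.2168 / 29 = 0.3523.
Adj R^2 = 1 - 0.3523 = 0.6477.

0.6477


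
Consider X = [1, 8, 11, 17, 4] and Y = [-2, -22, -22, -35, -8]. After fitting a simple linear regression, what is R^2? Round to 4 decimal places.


After computing the OLS fit (b0=-0.9974, b1=-2.0491):
SSres = 26.8269, SStot = 676.8000.
R^2 = 1 - 26.8269/676.8000 = 0.9604.

0.9604


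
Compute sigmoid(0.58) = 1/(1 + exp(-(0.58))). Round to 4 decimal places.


First, exp(-0.5800) = 0.5599.
Then sigma(z) = 1/(1 + 0.5599) = 0.6411.

0.6411


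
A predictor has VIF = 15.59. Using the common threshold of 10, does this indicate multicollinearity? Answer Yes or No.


Compare VIF = 15.59 to the threshold of 10.
15.59 >= 10, so the answer is Yes.

Yes


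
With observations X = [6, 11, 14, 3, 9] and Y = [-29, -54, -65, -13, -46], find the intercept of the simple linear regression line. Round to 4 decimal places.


First find the slope: b1 = -4.7923.
Means: xbar = 8.6000, ybar = -41.4000.
b0 = ybar - b1 * xbar = -41.4000 - -4.7923 * 8.6000 = -0.1858.

-0.1858


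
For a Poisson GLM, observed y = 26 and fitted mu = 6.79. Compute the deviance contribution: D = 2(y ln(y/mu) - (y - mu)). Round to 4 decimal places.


y/mu = 26/6.79 = 3.829161 (approx.), and ln(26/6.79) = 1.342646.
y * ln(y/mu) = 26 * 1.342646 = 34.908796.
y - mu = 19.21.
D = 2 * (34.908796 - 19.21) = 31.397592, which rounds to 31.3976.

31.3976


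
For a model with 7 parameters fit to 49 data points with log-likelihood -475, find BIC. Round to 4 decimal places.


ln(49) = 3.891820.
k * ln(n) = 7 * 3.891820 = 27.242740.
-2L = 950.
BIC = 27.242740 + 950 = 977.242740, which rounds to 977.2427.

977.2427


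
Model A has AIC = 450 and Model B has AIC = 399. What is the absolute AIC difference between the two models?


Absolute difference = |450 - 399| = 51.
The model with lower AIC (B) is preferred.

51


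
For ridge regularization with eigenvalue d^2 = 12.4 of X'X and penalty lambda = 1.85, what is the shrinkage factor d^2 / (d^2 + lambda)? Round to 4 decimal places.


Denominator = d^2 + lambda = 12.4 + 1.85 = 14.2500.
Shrinkage = 12.4 / 14.2500 = 0.8702.

0.8702


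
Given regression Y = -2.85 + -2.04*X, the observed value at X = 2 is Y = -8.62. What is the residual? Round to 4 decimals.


Predicted = -2.85 + -2.04 * 2 = -6.9300.
Residual = -8.62 - -6.9300 = -1.6900.

-1.6900


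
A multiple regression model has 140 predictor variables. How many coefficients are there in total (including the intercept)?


Each predictor gets one coefficient, plus one intercept.
Total parameters = 140 + 1 = 141.

141


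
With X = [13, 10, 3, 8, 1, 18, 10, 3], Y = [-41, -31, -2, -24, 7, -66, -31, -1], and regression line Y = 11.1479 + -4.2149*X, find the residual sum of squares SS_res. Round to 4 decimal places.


Predicted values from Y = 11.1479 + -4.2149*X.
Residuals: [2.6458, 0.0011, -0.5032, -1.4287, 0.0670, -1.2797, 0.0011, 0.4968].
SSres = 11.1836.

11.1836


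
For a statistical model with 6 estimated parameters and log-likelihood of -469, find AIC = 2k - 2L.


Compute:
2k = 2*6 = 12.
-2*loglik = -2*(-469) = 938.
AIC = 12 + 938 = 950.

950


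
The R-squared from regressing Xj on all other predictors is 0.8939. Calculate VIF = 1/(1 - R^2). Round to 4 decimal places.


VIF = 1 / (1 - 0.8939).
= 1 / 0.1061 = 9.4251.

9.4251


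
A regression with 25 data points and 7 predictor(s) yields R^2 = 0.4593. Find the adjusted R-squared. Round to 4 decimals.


Using the formula:
(1 - 0.4593) = 0.5407.
Multiply by 24/17: 0.5407 * 24 = 12.9768, then 12.9768 / 17 = 0.7633.
Adj R^2 = 1 - 0.7633 = 0.2367.

0.2367


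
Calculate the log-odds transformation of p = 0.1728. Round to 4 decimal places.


1 - p = 0.8272.
p/(1-p) = 0.2089.
logit = ln(0.2089) = -1.5659.

-1.5659


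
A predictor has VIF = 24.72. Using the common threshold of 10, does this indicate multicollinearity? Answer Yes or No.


The threshold is 10.
VIF = 24.72 is >= 10.
Multicollinearity indication: Yes.

Yes


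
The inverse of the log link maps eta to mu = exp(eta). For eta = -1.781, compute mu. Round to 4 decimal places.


mu = exp(eta) = exp(-1.781).
= 0.1685.

0.1685


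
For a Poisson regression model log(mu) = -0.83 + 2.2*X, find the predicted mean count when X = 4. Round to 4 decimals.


eta = -0.83 + 2.2 * 4 = 7.9700.
mu = exp(7.9700) = 2892.8574.

2892.8574


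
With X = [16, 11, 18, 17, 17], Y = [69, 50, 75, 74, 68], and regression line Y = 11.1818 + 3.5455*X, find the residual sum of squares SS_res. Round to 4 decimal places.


Predicted values from Y = 11.1818 + 3.5455*X.
Residuals: [1.0902, -0.1823, -0.0008, 2.5447, -3.4553].
SSres = 19.6364.

19.6364


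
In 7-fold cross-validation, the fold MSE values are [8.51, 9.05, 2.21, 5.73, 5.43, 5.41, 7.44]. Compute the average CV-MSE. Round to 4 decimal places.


Add all fold MSEs: 43.7800.
Divide by k = 7: 43.7800/7 = 6.2543.

6.2543


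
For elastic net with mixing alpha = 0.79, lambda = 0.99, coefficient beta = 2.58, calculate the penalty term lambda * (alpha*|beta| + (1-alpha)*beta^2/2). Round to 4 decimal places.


alpha * |beta| = 0.79 * 2.58 = 2.0382.
(1-alpha) * beta^2/2 = 0.21 * 6.6564/2 = 0.6989.
Total = 0.99 * (2.0382 + 0.6989) = 2.7098.

2.7098


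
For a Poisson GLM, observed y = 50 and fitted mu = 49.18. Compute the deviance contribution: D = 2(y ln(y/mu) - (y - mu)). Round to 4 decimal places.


Compute y*ln(y/mu) = 50*ln(50/49.18) = 50*0.016536 = 0.826800.
y - mu = 0.82.
D = 2*(0.826800 - (0.82)) = 0.013600, which rounds to 0.0136.

0.0136


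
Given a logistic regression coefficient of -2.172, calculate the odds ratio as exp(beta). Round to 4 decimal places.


The odds ratio is computed as:
OR = e^(-2.172) = 0.1139.

0.1139


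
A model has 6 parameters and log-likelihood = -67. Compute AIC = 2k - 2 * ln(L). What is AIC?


AIC = 2k - 2*loglik = 2(6) - 2(-67).
= 12 + 134 = 146.

146


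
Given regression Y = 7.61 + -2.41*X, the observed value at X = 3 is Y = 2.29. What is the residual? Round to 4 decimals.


Fitted value at X = 3 is yhat = 7.61 + -2.41*3 = 0.3800.
Residual = 2.29 - 0.3800 = 1.9100.

1.9100


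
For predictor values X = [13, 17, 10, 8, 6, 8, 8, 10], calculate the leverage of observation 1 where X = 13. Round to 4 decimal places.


Mean of X: xbar = 10.0000.
SXX = 86.0000.
For X = 13: h = 1/8 + (13 - 10.0000)^2/86.0000 = 0.2297.

0.2297


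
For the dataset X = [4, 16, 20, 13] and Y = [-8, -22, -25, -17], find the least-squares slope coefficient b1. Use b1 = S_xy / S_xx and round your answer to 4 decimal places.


First compute the means: xbar = 13.2500, ybar = -18.0000.
Then S_xx = sum((xi - xbar)^2) = 138.7500.
S_xy = sum((xi - xbar)(yi - ybar)) = -151.0000.
b1 = S_xy / S_xx = -151.0000 / 138.7500 = -1.0883.

-1.0883


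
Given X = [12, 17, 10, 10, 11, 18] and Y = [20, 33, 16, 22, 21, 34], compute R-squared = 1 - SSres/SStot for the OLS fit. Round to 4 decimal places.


Fit the OLS line: b0 = -1.2604, b1 = 1.9688.
SSres = 25.2708.
SStot = 273.3333.
R^2 = 1 - 25.2708/273.3333 = 0.9075.

0.9075


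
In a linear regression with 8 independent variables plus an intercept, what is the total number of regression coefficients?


Each predictor gets one coefficient, plus one intercept.
Total parameters = 8 + 1 = 9.

9


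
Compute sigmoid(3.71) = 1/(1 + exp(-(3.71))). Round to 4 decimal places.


First, exp(-3.7100) = 0.0245.
Then sigma(z) = 1/(1 + 0.0245) = 0.9761.

0.9761


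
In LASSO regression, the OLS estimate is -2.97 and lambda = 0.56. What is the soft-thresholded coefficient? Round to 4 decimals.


|beta_OLS| = 2.97.
lambda = 0.56.
Since |beta| > lambda, coefficient = sign(beta)*(|beta| - lambda) = -2.4100.
Result = -2.4100.

-2.4100


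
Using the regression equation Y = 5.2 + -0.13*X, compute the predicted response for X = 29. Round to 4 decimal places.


Predicted value:
Y = 5.2 + (-0.13)(29) = 5.2 + -3.7700 = 1.4300.

1.4300


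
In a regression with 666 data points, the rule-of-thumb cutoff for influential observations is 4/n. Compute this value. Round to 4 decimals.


Using the rule of thumb:
Threshold = 4 / 666 = 0.0060.

0.0060


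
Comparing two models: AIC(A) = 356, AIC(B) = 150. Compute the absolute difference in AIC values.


|AIC_A - AIC_B| = |356 - 150| = 206.
Model B is preferred (lower AIC).

206


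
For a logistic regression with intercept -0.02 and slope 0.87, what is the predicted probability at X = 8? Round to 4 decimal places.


z = -0.02 + 0.87 * 8 = 6.9400.
Sigmoid: P = 1 / (1 + exp(-6.9400)) = 0.9990.

0.9990


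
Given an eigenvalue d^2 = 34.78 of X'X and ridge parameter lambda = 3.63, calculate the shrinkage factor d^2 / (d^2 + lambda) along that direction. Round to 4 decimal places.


Compute the denominator: 34.78 + 3.63 = 38.4100.
Shrinkage factor = 34.78 / 38.4100 = 0.9055.

0.9055


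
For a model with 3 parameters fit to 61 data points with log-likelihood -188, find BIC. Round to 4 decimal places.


k * ln(n) = 3 * ln(61) = 3 * 4.110874 = 12.332622.
-2 * loglik = -2 * (-188) = 376.
BIC = 12.332622 + 376 = 388.332622, which rounds to 388.3326.

388.3326


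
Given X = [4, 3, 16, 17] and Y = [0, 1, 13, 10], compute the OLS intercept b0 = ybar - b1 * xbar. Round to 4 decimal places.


First find the slope: b1 = 0.8294.
Means: xbar = 10.0000, ybar = 6.0000.
b0 = ybar - b1 * xbar = 6.0000 - 0.8294 * 10.0000 = -2.2941.

-2.2941


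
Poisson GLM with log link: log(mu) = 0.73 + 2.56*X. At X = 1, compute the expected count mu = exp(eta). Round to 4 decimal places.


Linear predictor: eta = 0.73 + (2.56)(1) = 3.2900.
Expected count: mu = exp(3.2900) = 26.8429.

26.8429


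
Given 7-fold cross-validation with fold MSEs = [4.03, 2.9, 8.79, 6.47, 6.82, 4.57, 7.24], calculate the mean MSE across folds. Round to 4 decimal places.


Add all fold MSEs: 40.8200.
Divide by k = 7: 40.8200/7 = 5.8314.

5.8314


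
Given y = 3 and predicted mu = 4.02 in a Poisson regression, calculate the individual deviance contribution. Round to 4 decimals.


First: ln(3/4.02) = -0.292670.
Then: 3 * -0.292670 = -0.878010.
y - mu = 3 - 4.02 = -1.02.
D = 2(-0.878010 - -1.02) = 0.283980, which rounds to 0.2840.

0.2840


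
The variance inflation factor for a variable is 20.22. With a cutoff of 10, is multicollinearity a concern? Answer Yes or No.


Compare VIF = 20.22 to the threshold of 10.
20.22 >= 10, so the answer is Yes.

Yes


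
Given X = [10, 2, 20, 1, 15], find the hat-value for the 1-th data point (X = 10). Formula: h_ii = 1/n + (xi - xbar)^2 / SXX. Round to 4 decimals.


n = 5, xbar = 9.6000.
SXX = sum((xi - xbar)^2) = 269.2000.
h = 1/5 + (10 - 9.6000)^2 / 269.2000 = 0.2006.

0.2006


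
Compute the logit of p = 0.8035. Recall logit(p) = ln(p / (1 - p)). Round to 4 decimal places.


Compute the odds: 0.8035/0.1965 = 4.0891.
Take the natural log: ln(4.0891) = 1.4083.

1.4083


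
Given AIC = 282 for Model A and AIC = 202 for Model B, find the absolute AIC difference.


Compute |282 - 202| = 80.
Model B has the smaller AIC.

80


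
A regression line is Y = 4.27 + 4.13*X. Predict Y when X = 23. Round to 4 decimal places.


Plug X = 23 into Y = 4.27 + 4.13*X:
Y = 4.27 + 94.9900 = 99.2600.

99.2600


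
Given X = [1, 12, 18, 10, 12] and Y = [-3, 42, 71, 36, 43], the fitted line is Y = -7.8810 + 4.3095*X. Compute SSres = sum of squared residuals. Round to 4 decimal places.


For each point, residual = actual - predicted.
Residuals: [0.5715, -1.8330, 1.3100, 0.7860, -0.8330].
Sum of squared residuals = 6.7143.

6.7143


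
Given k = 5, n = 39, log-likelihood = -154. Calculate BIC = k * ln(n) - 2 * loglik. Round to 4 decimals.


k * ln(n) = 5 * ln(39) = 5 * 3.663562 = 18.317810.
-2 * loglik = -2 * (-154) = 308.
BIC = 18.317810 + 308 = 326.317810, which rounds to 326.3178.

326.3178


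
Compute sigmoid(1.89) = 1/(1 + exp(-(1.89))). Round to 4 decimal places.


First, exp(-1.8900) = 0.1511.
Then sigma(z) = 1/(1 + 0.1511) = 0.8688.

0.8688


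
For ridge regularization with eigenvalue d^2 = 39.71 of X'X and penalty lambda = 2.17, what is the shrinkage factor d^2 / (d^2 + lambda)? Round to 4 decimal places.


Compute the denominator: 39.71 + 2.17 = 41.8800.
Shrinkage factor = 39.71 / 41.8800 = 0.9482.

0.9482


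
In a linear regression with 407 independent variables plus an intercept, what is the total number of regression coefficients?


Total coefficients = number of predictors + 1 (for the intercept).
= 407 + 1 = 408.

408


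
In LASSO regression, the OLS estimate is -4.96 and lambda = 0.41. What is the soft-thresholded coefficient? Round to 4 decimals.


|beta_OLS| = 4.96.
lambda = 0.41.
Since |beta| > lambda, coefficient = sign(beta)*(|beta| - lambda) = -4.5500.
Result = -4.5500.

-4.5500


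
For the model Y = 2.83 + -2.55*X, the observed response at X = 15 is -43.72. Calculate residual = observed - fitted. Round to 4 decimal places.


Compute yhat = 2.83 + (-2.55)(15) = -35.4200.
Residual = actual - predicted = -43.72 - -35.4200 = -8.3000.

-8.3000


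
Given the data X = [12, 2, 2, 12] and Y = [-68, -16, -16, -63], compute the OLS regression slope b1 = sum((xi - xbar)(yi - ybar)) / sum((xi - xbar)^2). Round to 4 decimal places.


The sample means are xbar = 7.0000 and ybar = -40.7500.
Compute S_xx = 100.0000 and S_xy = -495.0000.
Slope b1 = S_xy / S_xx = -495.0000 / 100.0000 = -4.9500.

-4.9500


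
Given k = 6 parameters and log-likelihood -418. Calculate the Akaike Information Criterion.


Compute:
2k = 2*6 = 12.
-2*loglik = -2*(-418) = 836.
AIC = 12 + 836 = 848.

848


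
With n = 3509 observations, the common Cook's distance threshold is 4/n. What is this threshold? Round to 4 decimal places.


Cook's distance cutoff = 4/n = 4/3509.
= 0.0011.

0.0011


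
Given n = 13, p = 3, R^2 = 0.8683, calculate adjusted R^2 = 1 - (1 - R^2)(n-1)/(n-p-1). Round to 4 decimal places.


Adjusted R^2 = 1 - (1 - R^2) * (n-1)/(n-p-1).
(1 - R^2) = 0.1317.
(n-1)/(n-p-1) = 12/9.
(1 - R^2) * (n-1) = 0.1317 * 12 = 1.5804.
Divide by (n-p-1): 1.5804 / 9 = 0.1756.
Adj R^2 = 1 - 0.1756 = 0.8244.

0.8244


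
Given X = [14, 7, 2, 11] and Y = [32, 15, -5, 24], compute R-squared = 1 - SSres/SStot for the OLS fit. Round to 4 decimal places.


Fit the OLS line: b0 = -9.3148, b1 = 3.0370.
SSres = 13.8889.
SStot = 761.0000.
R^2 = 1 - 13.8889/761.0000 = 0.9817.

0.9817


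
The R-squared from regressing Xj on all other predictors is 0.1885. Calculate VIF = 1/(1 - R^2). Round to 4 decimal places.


VIF = 1 / (1 - 0.1885).
= 1 / 0.8115 = 1.2323.

1.2323
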